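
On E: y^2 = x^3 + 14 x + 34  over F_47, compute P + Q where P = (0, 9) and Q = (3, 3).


P != Q, so use the chord formula.
s = (y2 - y1) / (x2 - x1) = (41) / (3) mod 47 = 45
x3 = s^2 - x1 - x2 mod 47 = 45^2 - 0 - 3 = 1
y3 = s (x1 - x3) - y1 mod 47 = 45 * (0 - 1) - 9 = 40

P + Q = (1, 40)


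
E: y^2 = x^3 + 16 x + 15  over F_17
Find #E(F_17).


For each x in F_17, count y with y^2 = x^3 + 16 x + 15 mod 17:
  x = 0: RHS = 15, y in [7, 10]  -> 2 point(s)
  x = 1: RHS = 15, y in [7, 10]  -> 2 point(s)
  x = 2: RHS = 4, y in [2, 15]  -> 2 point(s)
  x = 5: RHS = 16, y in [4, 13]  -> 2 point(s)
  x = 6: RHS = 4, y in [2, 15]  -> 2 point(s)
  x = 8: RHS = 9, y in [3, 14]  -> 2 point(s)
  x = 9: RHS = 4, y in [2, 15]  -> 2 point(s)
  x = 10: RHS = 2, y in [6, 11]  -> 2 point(s)
  x = 11: RHS = 9, y in [3, 14]  -> 2 point(s)
  x = 14: RHS = 8, y in [5, 12]  -> 2 point(s)
  x = 15: RHS = 9, y in [3, 14]  -> 2 point(s)
  x = 16: RHS = 15, y in [7, 10]  -> 2 point(s)
Affine points: 24. Add the point at infinity: total = 25.

#E(F_17) = 25


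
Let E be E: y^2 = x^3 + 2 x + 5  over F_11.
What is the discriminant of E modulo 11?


4 a^3 + 27 b^2 = 4*2^3 + 27*5^2 = 32 + 675 = 707
Delta = -16 * (707) = -11312
Delta mod 11 = 7

Delta = 7 (mod 11)


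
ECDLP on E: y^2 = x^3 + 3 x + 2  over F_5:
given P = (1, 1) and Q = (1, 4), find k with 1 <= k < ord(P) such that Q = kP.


Enumerate multiples of P until we hit Q = (1, 4):
  1P = (1, 1)
  2P = (2, 1)
  3P = (2, 4)
  4P = (1, 4)
Match found at i = 4.

k = 4


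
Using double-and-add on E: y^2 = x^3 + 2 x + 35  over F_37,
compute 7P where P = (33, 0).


k = 7 = 111_2 (binary, LSB first: 111)
Double-and-add from P = (33, 0):
  bit 0 = 1: acc = O + (33, 0) = (33, 0)
  bit 1 = 1: acc = (33, 0) + O = (33, 0)
  bit 2 = 1: acc = (33, 0) + O = (33, 0)

7P = (33, 0)


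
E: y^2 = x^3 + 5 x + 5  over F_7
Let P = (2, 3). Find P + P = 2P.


Doubling: s = (3 x1^2 + a) / (2 y1)
s = (3*2^2 + 5) / (2*3) mod 7 = 4
x3 = s^2 - 2 x1 mod 7 = 4^2 - 2*2 = 5
y3 = s (x1 - x3) - y1 mod 7 = 4 * (2 - 5) - 3 = 6

2P = (5, 6)


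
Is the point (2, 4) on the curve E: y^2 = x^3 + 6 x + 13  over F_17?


Check whether y^2 = x^3 + 6 x + 13 (mod 17) for (x, y) = (2, 4).
LHS: y^2 = 4^2 mod 17 = 16
RHS: x^3 + 6 x + 13 = 2^3 + 6*2 + 13 mod 17 = 16
LHS = RHS

Yes, on the curve


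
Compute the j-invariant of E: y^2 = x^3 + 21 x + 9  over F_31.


Delta = -16(4 a^3 + 27 b^2) mod 31 = 23
-1728 * (4 a)^3 = -1728 * (4*21)^3 mod 31 = 27
j = 27 * 23^(-1) mod 31 = 16

j = 16 (mod 31)


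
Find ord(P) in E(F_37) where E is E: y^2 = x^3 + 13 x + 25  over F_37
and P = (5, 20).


Compute successive multiples of P until we hit O:
  1P = (5, 20)
  2P = (20, 21)
  3P = (0, 5)
  4P = (4, 20)
  5P = (28, 17)
  6P = (25, 18)
  7P = (17, 33)
  8P = (19, 8)
  ... (continuing to 18P)
  18P = O

ord(P) = 18


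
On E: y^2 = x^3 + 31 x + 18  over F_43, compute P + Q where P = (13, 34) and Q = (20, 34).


P != Q, so use the chord formula.
s = (y2 - y1) / (x2 - x1) = (0) / (7) mod 43 = 0
x3 = s^2 - x1 - x2 mod 43 = 0^2 - 13 - 20 = 10
y3 = s (x1 - x3) - y1 mod 43 = 0 * (13 - 10) - 34 = 9

P + Q = (10, 9)


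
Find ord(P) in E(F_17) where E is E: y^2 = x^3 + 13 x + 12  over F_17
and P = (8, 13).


Compute successive multiples of P until we hit O:
  1P = (8, 13)
  2P = (5, 10)
  3P = (5, 7)
  4P = (8, 4)
  5P = O

ord(P) = 5


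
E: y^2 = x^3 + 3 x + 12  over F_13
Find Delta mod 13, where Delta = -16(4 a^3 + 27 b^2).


4 a^3 + 27 b^2 = 4*3^3 + 27*12^2 = 108 + 3888 = 3996
Delta = -16 * (3996) = -63936
Delta mod 13 = 11

Delta = 11 (mod 13)


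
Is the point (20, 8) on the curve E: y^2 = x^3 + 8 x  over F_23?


Check whether y^2 = x^3 + 8 x + 0 (mod 23) for (x, y) = (20, 8).
LHS: y^2 = 8^2 mod 23 = 18
RHS: x^3 + 8 x + 0 = 20^3 + 8*20 + 0 mod 23 = 18
LHS = RHS

Yes, on the curve


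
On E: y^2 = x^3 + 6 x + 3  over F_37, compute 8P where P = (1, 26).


k = 8 = 1000_2 (binary, LSB first: 0001)
Double-and-add from P = (1, 26):
  bit 0 = 0: acc unchanged = O
  bit 1 = 0: acc unchanged = O
  bit 2 = 0: acc unchanged = O
  bit 3 = 1: acc = O + (32, 25) = (32, 25)

8P = (32, 25)


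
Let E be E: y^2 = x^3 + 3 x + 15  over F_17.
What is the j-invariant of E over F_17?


Delta = -16(4 a^3 + 27 b^2) mod 17 = 12
-1728 * (4 a)^3 = -1728 * (4*3)^3 mod 17 = 15
j = 15 * 12^(-1) mod 17 = 14

j = 14 (mod 17)


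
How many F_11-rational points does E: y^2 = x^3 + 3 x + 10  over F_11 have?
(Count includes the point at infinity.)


For each x in F_11, count y with y^2 = x^3 + 3 x + 10 mod 11:
  x = 1: RHS = 3, y in [5, 6]  -> 2 point(s)
  x = 4: RHS = 9, y in [3, 8]  -> 2 point(s)
  x = 7: RHS = 0, y in [0]  -> 1 point(s)
Affine points: 5. Add the point at infinity: total = 6.

#E(F_11) = 6


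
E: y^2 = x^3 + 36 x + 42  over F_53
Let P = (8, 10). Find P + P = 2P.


Doubling: s = (3 x1^2 + a) / (2 y1)
s = (3*8^2 + 36) / (2*10) mod 53 = 22
x3 = s^2 - 2 x1 mod 53 = 22^2 - 2*8 = 44
y3 = s (x1 - x3) - y1 mod 53 = 22 * (8 - 44) - 10 = 46

2P = (44, 46)


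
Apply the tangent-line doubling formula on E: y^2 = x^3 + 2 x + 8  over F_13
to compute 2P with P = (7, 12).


Doubling: s = (3 x1^2 + a) / (2 y1)
s = (3*7^2 + 2) / (2*12) mod 13 = 10
x3 = s^2 - 2 x1 mod 13 = 10^2 - 2*7 = 8
y3 = s (x1 - x3) - y1 mod 13 = 10 * (7 - 8) - 12 = 4

2P = (8, 4)


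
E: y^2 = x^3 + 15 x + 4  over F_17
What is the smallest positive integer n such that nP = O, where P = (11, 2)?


Compute successive multiples of P until we hit O:
  1P = (11, 2)
  2P = (13, 13)
  3P = (2, 5)
  4P = (6, 2)
  5P = (0, 15)
  6P = (14, 0)
  7P = (0, 2)
  8P = (6, 15)
  ... (continuing to 12P)
  12P = O

ord(P) = 12


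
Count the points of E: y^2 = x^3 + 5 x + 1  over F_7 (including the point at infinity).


For each x in F_7, count y with y^2 = x^3 + 5 x + 1 mod 7:
  x = 0: RHS = 1, y in [1, 6]  -> 2 point(s)
  x = 1: RHS = 0, y in [0]  -> 1 point(s)
  x = 3: RHS = 1, y in [1, 6]  -> 2 point(s)
  x = 4: RHS = 1, y in [1, 6]  -> 2 point(s)
  x = 5: RHS = 4, y in [2, 5]  -> 2 point(s)
  x = 6: RHS = 2, y in [3, 4]  -> 2 point(s)
Affine points: 11. Add the point at infinity: total = 12.

#E(F_7) = 12


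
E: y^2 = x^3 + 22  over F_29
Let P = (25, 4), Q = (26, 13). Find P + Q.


P != Q, so use the chord formula.
s = (y2 - y1) / (x2 - x1) = (9) / (1) mod 29 = 9
x3 = s^2 - x1 - x2 mod 29 = 9^2 - 25 - 26 = 1
y3 = s (x1 - x3) - y1 mod 29 = 9 * (25 - 1) - 4 = 9

P + Q = (1, 9)


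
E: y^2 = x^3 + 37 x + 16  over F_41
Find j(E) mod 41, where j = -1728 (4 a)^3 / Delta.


Delta = -16(4 a^3 + 27 b^2) mod 41 = 22
-1728 * (4 a)^3 = -1728 * (4*37)^3 mod 41 = 17
j = 17 * 22^(-1) mod 41 = 25

j = 25 (mod 41)


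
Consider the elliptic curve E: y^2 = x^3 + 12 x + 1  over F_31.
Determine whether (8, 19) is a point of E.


Check whether y^2 = x^3 + 12 x + 1 (mod 31) for (x, y) = (8, 19).
LHS: y^2 = 19^2 mod 31 = 20
RHS: x^3 + 12 x + 1 = 8^3 + 12*8 + 1 mod 31 = 20
LHS = RHS

Yes, on the curve


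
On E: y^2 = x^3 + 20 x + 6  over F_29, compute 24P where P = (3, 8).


k = 24 = 11000_2 (binary, LSB first: 00011)
Double-and-add from P = (3, 8):
  bit 0 = 0: acc unchanged = O
  bit 1 = 0: acc unchanged = O
  bit 2 = 0: acc unchanged = O
  bit 3 = 1: acc = O + (20, 5) = (20, 5)
  bit 4 = 1: acc = (20, 5) + (25, 23) = (19, 16)

24P = (19, 16)


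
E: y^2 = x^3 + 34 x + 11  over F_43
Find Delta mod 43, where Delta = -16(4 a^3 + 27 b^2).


4 a^3 + 27 b^2 = 4*34^3 + 27*11^2 = 157216 + 3267 = 160483
Delta = -16 * (160483) = -2567728
Delta mod 43 = 17

Delta = 17 (mod 43)


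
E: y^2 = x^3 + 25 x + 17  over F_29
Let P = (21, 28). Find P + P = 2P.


Doubling: s = (3 x1^2 + a) / (2 y1)
s = (3*21^2 + 25) / (2*28) mod 29 = 22
x3 = s^2 - 2 x1 mod 29 = 22^2 - 2*21 = 7
y3 = s (x1 - x3) - y1 mod 29 = 22 * (21 - 7) - 28 = 19

2P = (7, 19)


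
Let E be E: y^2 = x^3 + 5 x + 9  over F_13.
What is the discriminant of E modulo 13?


4 a^3 + 27 b^2 = 4*5^3 + 27*9^2 = 500 + 2187 = 2687
Delta = -16 * (2687) = -42992
Delta mod 13 = 12

Delta = 12 (mod 13)


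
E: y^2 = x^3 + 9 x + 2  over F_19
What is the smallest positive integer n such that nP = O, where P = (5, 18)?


Compute successive multiples of P until we hit O:
  1P = (5, 18)
  2P = (6, 5)
  3P = (6, 14)
  4P = (5, 1)
  5P = O

ord(P) = 5


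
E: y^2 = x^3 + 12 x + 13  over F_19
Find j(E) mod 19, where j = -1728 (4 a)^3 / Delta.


Delta = -16(4 a^3 + 27 b^2) mod 19 = 16
-1728 * (4 a)^3 = -1728 * (4*12)^3 mod 19 = 12
j = 12 * 16^(-1) mod 19 = 15

j = 15 (mod 19)


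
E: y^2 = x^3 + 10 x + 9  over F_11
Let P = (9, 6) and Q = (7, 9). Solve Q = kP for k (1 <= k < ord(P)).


Enumerate multiples of P until we hit Q = (7, 9):
  1P = (9, 6)
  2P = (4, 5)
  3P = (2, 2)
  4P = (1, 8)
  5P = (10, 8)
  6P = (7, 9)
Match found at i = 6.

k = 6


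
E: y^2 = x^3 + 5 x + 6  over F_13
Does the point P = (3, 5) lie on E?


Check whether y^2 = x^3 + 5 x + 6 (mod 13) for (x, y) = (3, 5).
LHS: y^2 = 5^2 mod 13 = 12
RHS: x^3 + 5 x + 6 = 3^3 + 5*3 + 6 mod 13 = 9
LHS != RHS

No, not on the curve


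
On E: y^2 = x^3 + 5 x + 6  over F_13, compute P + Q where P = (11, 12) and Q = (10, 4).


P != Q, so use the chord formula.
s = (y2 - y1) / (x2 - x1) = (5) / (12) mod 13 = 8
x3 = s^2 - x1 - x2 mod 13 = 8^2 - 11 - 10 = 4
y3 = s (x1 - x3) - y1 mod 13 = 8 * (11 - 4) - 12 = 5

P + Q = (4, 5)


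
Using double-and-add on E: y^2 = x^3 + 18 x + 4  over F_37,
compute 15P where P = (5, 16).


k = 15 = 1111_2 (binary, LSB first: 1111)
Double-and-add from P = (5, 16):
  bit 0 = 1: acc = O + (5, 16) = (5, 16)
  bit 1 = 1: acc = (5, 16) + (0, 2) = (28, 1)
  bit 2 = 1: acc = (28, 1) + (11, 4) = (2, 14)
  bit 3 = 1: acc = (2, 14) + (14, 15) = (30, 33)

15P = (30, 33)


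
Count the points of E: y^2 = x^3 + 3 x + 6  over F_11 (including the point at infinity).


For each x in F_11, count y with y^2 = x^3 + 3 x + 6 mod 11:
  x = 2: RHS = 9, y in [3, 8]  -> 2 point(s)
  x = 3: RHS = 9, y in [3, 8]  -> 2 point(s)
  x = 4: RHS = 5, y in [4, 7]  -> 2 point(s)
  x = 5: RHS = 3, y in [5, 6]  -> 2 point(s)
  x = 6: RHS = 9, y in [3, 8]  -> 2 point(s)
  x = 8: RHS = 3, y in [5, 6]  -> 2 point(s)
  x = 9: RHS = 3, y in [5, 6]  -> 2 point(s)
Affine points: 14. Add the point at infinity: total = 15.

#E(F_11) = 15


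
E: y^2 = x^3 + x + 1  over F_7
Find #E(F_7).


For each x in F_7, count y with y^2 = x^3 + 1 x + 1 mod 7:
  x = 0: RHS = 1, y in [1, 6]  -> 2 point(s)
  x = 2: RHS = 4, y in [2, 5]  -> 2 point(s)
Affine points: 4. Add the point at infinity: total = 5.

#E(F_7) = 5


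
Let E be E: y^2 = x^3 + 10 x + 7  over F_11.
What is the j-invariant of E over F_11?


Delta = -16(4 a^3 + 27 b^2) mod 11 = 5
-1728 * (4 a)^3 = -1728 * (4*10)^3 mod 11 = 9
j = 9 * 5^(-1) mod 11 = 4

j = 4 (mod 11)


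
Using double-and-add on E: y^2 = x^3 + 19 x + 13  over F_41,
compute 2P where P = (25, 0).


k = 2 = 10_2 (binary, LSB first: 01)
Double-and-add from P = (25, 0):
  bit 0 = 0: acc unchanged = O
  bit 1 = 1: acc = O + O = O

2P = O


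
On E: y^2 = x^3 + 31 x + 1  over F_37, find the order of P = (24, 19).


Compute successive multiples of P until we hit O:
  1P = (24, 19)
  2P = (19, 7)
  3P = (19, 30)
  4P = (24, 18)
  5P = O

ord(P) = 5


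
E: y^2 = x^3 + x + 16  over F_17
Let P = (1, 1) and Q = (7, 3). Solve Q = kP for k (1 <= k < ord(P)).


Enumerate multiples of P until we hit Q = (7, 3):
  1P = (1, 1)
  2P = (2, 14)
  3P = (13, 13)
  4P = (4, 13)
  5P = (11, 10)
  6P = (7, 14)
  7P = (0, 4)
  8P = (8, 3)
  9P = (6, 0)
  10P = (8, 14)
  11P = (0, 13)
  12P = (7, 3)
Match found at i = 12.

k = 12


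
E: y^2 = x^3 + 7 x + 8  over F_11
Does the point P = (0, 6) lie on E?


Check whether y^2 = x^3 + 7 x + 8 (mod 11) for (x, y) = (0, 6).
LHS: y^2 = 6^2 mod 11 = 3
RHS: x^3 + 7 x + 8 = 0^3 + 7*0 + 8 mod 11 = 8
LHS != RHS

No, not on the curve


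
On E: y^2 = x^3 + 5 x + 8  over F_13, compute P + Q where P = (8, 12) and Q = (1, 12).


P != Q, so use the chord formula.
s = (y2 - y1) / (x2 - x1) = (0) / (6) mod 13 = 0
x3 = s^2 - x1 - x2 mod 13 = 0^2 - 8 - 1 = 4
y3 = s (x1 - x3) - y1 mod 13 = 0 * (8 - 4) - 12 = 1

P + Q = (4, 1)


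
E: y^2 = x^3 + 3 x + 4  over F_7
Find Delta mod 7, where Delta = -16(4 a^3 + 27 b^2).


4 a^3 + 27 b^2 = 4*3^3 + 27*4^2 = 108 + 432 = 540
Delta = -16 * (540) = -8640
Delta mod 7 = 5

Delta = 5 (mod 7)


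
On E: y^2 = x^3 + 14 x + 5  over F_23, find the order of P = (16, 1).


Compute successive multiples of P until we hit O:
  1P = (16, 1)
  2P = (14, 22)
  3P = (17, 21)
  4P = (22, 17)
  5P = (10, 15)
  6P = (5, 4)
  7P = (15, 5)
  8P = (8, 13)
  ... (continuing to 28P)
  28P = O

ord(P) = 28


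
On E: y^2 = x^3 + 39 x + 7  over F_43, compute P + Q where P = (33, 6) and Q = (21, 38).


P != Q, so use the chord formula.
s = (y2 - y1) / (x2 - x1) = (32) / (31) mod 43 = 26
x3 = s^2 - x1 - x2 mod 43 = 26^2 - 33 - 21 = 20
y3 = s (x1 - x3) - y1 mod 43 = 26 * (33 - 20) - 6 = 31

P + Q = (20, 31)


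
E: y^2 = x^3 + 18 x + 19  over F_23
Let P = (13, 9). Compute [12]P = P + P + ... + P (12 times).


k = 12 = 1100_2 (binary, LSB first: 0011)
Double-and-add from P = (13, 9):
  bit 0 = 0: acc unchanged = O
  bit 1 = 0: acc unchanged = O
  bit 2 = 1: acc = O + (3, 10) = (3, 10)
  bit 3 = 1: acc = (3, 10) + (12, 10) = (8, 13)

12P = (8, 13)


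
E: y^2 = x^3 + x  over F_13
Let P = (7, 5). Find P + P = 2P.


Doubling: s = (3 x1^2 + a) / (2 y1)
s = (3*7^2 + 1) / (2*5) mod 13 = 7
x3 = s^2 - 2 x1 mod 13 = 7^2 - 2*7 = 9
y3 = s (x1 - x3) - y1 mod 13 = 7 * (7 - 9) - 5 = 7

2P = (9, 7)


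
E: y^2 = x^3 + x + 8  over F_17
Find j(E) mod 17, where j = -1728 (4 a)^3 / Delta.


Delta = -16(4 a^3 + 27 b^2) mod 17 = 15
-1728 * (4 a)^3 = -1728 * (4*1)^3 mod 17 = 10
j = 10 * 15^(-1) mod 17 = 12

j = 12 (mod 17)


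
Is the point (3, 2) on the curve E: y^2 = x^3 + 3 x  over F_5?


Check whether y^2 = x^3 + 3 x + 0 (mod 5) for (x, y) = (3, 2).
LHS: y^2 = 2^2 mod 5 = 4
RHS: x^3 + 3 x + 0 = 3^3 + 3*3 + 0 mod 5 = 1
LHS != RHS

No, not on the curve


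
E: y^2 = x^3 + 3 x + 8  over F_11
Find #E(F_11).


For each x in F_11, count y with y^2 = x^3 + 3 x + 8 mod 11:
  x = 1: RHS = 1, y in [1, 10]  -> 2 point(s)
  x = 2: RHS = 0, y in [0]  -> 1 point(s)
  x = 3: RHS = 0, y in [0]  -> 1 point(s)
  x = 5: RHS = 5, y in [4, 7]  -> 2 point(s)
  x = 6: RHS = 0, y in [0]  -> 1 point(s)
  x = 7: RHS = 9, y in [3, 8]  -> 2 point(s)
  x = 8: RHS = 5, y in [4, 7]  -> 2 point(s)
  x = 9: RHS = 5, y in [4, 7]  -> 2 point(s)
  x = 10: RHS = 4, y in [2, 9]  -> 2 point(s)
Affine points: 15. Add the point at infinity: total = 16.

#E(F_11) = 16


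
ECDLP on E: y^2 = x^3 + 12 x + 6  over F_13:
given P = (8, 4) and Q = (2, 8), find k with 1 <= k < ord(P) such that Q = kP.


Enumerate multiples of P until we hit Q = (2, 8):
  1P = (8, 4)
  2P = (7, 2)
  3P = (2, 8)
Match found at i = 3.

k = 3


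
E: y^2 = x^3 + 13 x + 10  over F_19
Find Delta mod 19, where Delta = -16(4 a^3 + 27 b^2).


4 a^3 + 27 b^2 = 4*13^3 + 27*10^2 = 8788 + 2700 = 11488
Delta = -16 * (11488) = -183808
Delta mod 19 = 17

Delta = 17 (mod 19)


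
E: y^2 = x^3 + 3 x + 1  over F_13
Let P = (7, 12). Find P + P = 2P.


Doubling: s = (3 x1^2 + a) / (2 y1)
s = (3*7^2 + 3) / (2*12) mod 13 = 3
x3 = s^2 - 2 x1 mod 13 = 3^2 - 2*7 = 8
y3 = s (x1 - x3) - y1 mod 13 = 3 * (7 - 8) - 12 = 11

2P = (8, 11)


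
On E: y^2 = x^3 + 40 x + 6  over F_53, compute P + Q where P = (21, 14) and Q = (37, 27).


P != Q, so use the chord formula.
s = (y2 - y1) / (x2 - x1) = (13) / (16) mod 53 = 24
x3 = s^2 - x1 - x2 mod 53 = 24^2 - 21 - 37 = 41
y3 = s (x1 - x3) - y1 mod 53 = 24 * (21 - 41) - 14 = 36

P + Q = (41, 36)


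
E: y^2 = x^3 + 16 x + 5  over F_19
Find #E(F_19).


For each x in F_19, count y with y^2 = x^3 + 16 x + 5 mod 19:
  x = 0: RHS = 5, y in [9, 10]  -> 2 point(s)
  x = 2: RHS = 7, y in [8, 11]  -> 2 point(s)
  x = 3: RHS = 4, y in [2, 17]  -> 2 point(s)
  x = 4: RHS = 0, y in [0]  -> 1 point(s)
  x = 5: RHS = 1, y in [1, 18]  -> 2 point(s)
  x = 7: RHS = 4, y in [2, 17]  -> 2 point(s)
  x = 9: RHS = 4, y in [2, 17]  -> 2 point(s)
  x = 10: RHS = 6, y in [5, 14]  -> 2 point(s)
  x = 11: RHS = 11, y in [7, 12]  -> 2 point(s)
  x = 12: RHS = 6, y in [5, 14]  -> 2 point(s)
  x = 13: RHS = 16, y in [4, 15]  -> 2 point(s)
  x = 14: RHS = 9, y in [3, 16]  -> 2 point(s)
  x = 16: RHS = 6, y in [5, 14]  -> 2 point(s)
  x = 18: RHS = 7, y in [8, 11]  -> 2 point(s)
Affine points: 27. Add the point at infinity: total = 28.

#E(F_19) = 28


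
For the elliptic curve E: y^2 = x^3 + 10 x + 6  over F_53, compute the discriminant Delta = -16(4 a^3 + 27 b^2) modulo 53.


4 a^3 + 27 b^2 = 4*10^3 + 27*6^2 = 4000 + 972 = 4972
Delta = -16 * (4972) = -79552
Delta mod 53 = 1

Delta = 1 (mod 53)


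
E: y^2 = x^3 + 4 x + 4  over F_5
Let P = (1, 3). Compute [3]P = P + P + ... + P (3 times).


k = 3 = 11_2 (binary, LSB first: 11)
Double-and-add from P = (1, 3):
  bit 0 = 1: acc = O + (1, 3) = (1, 3)
  bit 1 = 1: acc = (1, 3) + (2, 0) = (1, 2)

3P = (1, 2)


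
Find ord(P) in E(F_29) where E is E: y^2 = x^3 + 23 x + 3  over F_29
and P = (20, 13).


Compute successive multiples of P until we hit O:
  1P = (20, 13)
  2P = (24, 13)
  3P = (14, 16)
  4P = (17, 0)
  5P = (14, 13)
  6P = (24, 16)
  7P = (20, 16)
  8P = O

ord(P) = 8


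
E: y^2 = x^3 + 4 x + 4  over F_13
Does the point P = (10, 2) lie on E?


Check whether y^2 = x^3 + 4 x + 4 (mod 13) for (x, y) = (10, 2).
LHS: y^2 = 2^2 mod 13 = 4
RHS: x^3 + 4 x + 4 = 10^3 + 4*10 + 4 mod 13 = 4
LHS = RHS

Yes, on the curve


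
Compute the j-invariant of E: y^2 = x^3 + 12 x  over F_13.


Delta = -16(4 a^3 + 27 b^2) mod 13 = 12
-1728 * (4 a)^3 = -1728 * (4*12)^3 mod 13 = 1
j = 1 * 12^(-1) mod 13 = 12

j = 12 (mod 13)


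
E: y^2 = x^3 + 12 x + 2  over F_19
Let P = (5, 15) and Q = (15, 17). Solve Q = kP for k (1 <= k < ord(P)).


Enumerate multiples of P until we hit Q = (15, 17):
  1P = (5, 15)
  2P = (10, 18)
  3P = (15, 17)
Match found at i = 3.

k = 3


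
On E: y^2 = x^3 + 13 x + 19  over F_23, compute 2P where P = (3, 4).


Doubling: s = (3 x1^2 + a) / (2 y1)
s = (3*3^2 + 13) / (2*4) mod 23 = 5
x3 = s^2 - 2 x1 mod 23 = 5^2 - 2*3 = 19
y3 = s (x1 - x3) - y1 mod 23 = 5 * (3 - 19) - 4 = 8

2P = (19, 8)


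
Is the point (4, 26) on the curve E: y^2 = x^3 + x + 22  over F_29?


Check whether y^2 = x^3 + 1 x + 22 (mod 29) for (x, y) = (4, 26).
LHS: y^2 = 26^2 mod 29 = 9
RHS: x^3 + 1 x + 22 = 4^3 + 1*4 + 22 mod 29 = 3
LHS != RHS

No, not on the curve


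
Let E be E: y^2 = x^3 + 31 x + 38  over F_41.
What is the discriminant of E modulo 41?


4 a^3 + 27 b^2 = 4*31^3 + 27*38^2 = 119164 + 38988 = 158152
Delta = -16 * (158152) = -2530432
Delta mod 41 = 6

Delta = 6 (mod 41)


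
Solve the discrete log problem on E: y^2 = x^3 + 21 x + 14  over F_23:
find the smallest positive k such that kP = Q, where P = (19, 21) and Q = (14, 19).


Enumerate multiples of P until we hit Q = (14, 19):
  1P = (19, 21)
  2P = (8, 2)
  3P = (14, 19)
Match found at i = 3.

k = 3


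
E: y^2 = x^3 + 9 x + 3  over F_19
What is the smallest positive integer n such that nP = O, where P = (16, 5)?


Compute successive multiples of P until we hit O:
  1P = (16, 5)
  2P = (3, 0)
  3P = (16, 14)
  4P = O

ord(P) = 4


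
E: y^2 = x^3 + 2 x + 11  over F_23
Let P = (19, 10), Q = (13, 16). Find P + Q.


P != Q, so use the chord formula.
s = (y2 - y1) / (x2 - x1) = (6) / (17) mod 23 = 22
x3 = s^2 - x1 - x2 mod 23 = 22^2 - 19 - 13 = 15
y3 = s (x1 - x3) - y1 mod 23 = 22 * (19 - 15) - 10 = 9

P + Q = (15, 9)


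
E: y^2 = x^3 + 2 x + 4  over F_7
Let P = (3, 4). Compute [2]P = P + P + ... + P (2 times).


k = 2 = 10_2 (binary, LSB first: 01)
Double-and-add from P = (3, 4):
  bit 0 = 0: acc unchanged = O
  bit 1 = 1: acc = O + (2, 4) = (2, 4)

2P = (2, 4)


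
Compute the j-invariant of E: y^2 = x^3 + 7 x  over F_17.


Delta = -16(4 a^3 + 27 b^2) mod 17 = 12
-1728 * (4 a)^3 = -1728 * (4*7)^3 mod 17 = 13
j = 13 * 12^(-1) mod 17 = 11

j = 11 (mod 17)


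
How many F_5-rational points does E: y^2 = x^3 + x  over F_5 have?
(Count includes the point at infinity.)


For each x in F_5, count y with y^2 = x^3 + 1 x + 0 mod 5:
  x = 0: RHS = 0, y in [0]  -> 1 point(s)
  x = 2: RHS = 0, y in [0]  -> 1 point(s)
  x = 3: RHS = 0, y in [0]  -> 1 point(s)
Affine points: 3. Add the point at infinity: total = 4.

#E(F_5) = 4


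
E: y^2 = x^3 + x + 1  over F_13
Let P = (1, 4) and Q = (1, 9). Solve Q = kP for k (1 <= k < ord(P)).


Enumerate multiples of P until we hit Q = (1, 9):
  1P = (1, 4)
  2P = (8, 12)
  3P = (0, 12)
  4P = (11, 11)
  5P = (5, 1)
  6P = (10, 6)
  7P = (12, 8)
  8P = (4, 2)
  9P = (7, 0)
  10P = (4, 11)
  11P = (12, 5)
  12P = (10, 7)
  13P = (5, 12)
  14P = (11, 2)
  15P = (0, 1)
  16P = (8, 1)
  17P = (1, 9)
Match found at i = 17.

k = 17


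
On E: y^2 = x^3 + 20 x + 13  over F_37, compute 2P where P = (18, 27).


k = 2 = 10_2 (binary, LSB first: 01)
Double-and-add from P = (18, 27):
  bit 0 = 0: acc unchanged = O
  bit 1 = 1: acc = O + (31, 11) = (31, 11)

2P = (31, 11)


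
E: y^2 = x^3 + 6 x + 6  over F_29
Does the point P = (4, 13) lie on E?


Check whether y^2 = x^3 + 6 x + 6 (mod 29) for (x, y) = (4, 13).
LHS: y^2 = 13^2 mod 29 = 24
RHS: x^3 + 6 x + 6 = 4^3 + 6*4 + 6 mod 29 = 7
LHS != RHS

No, not on the curve


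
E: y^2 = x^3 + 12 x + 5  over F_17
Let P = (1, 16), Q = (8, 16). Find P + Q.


P != Q, so use the chord formula.
s = (y2 - y1) / (x2 - x1) = (0) / (7) mod 17 = 0
x3 = s^2 - x1 - x2 mod 17 = 0^2 - 1 - 8 = 8
y3 = s (x1 - x3) - y1 mod 17 = 0 * (1 - 8) - 16 = 1

P + Q = (8, 1)


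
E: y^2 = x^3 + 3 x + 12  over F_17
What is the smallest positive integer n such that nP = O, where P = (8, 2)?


Compute successive multiples of P until we hit O:
  1P = (8, 2)
  2P = (5, 4)
  3P = (12, 12)
  4P = (16, 12)
  5P = (2, 14)
  6P = (11, 4)
  7P = (6, 5)
  8P = (1, 13)
  ... (continuing to 23P)
  23P = O

ord(P) = 23


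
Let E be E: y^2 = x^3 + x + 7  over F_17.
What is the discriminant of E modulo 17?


4 a^3 + 27 b^2 = 4*1^3 + 27*7^2 = 4 + 1323 = 1327
Delta = -16 * (1327) = -21232
Delta mod 17 = 1

Delta = 1 (mod 17)


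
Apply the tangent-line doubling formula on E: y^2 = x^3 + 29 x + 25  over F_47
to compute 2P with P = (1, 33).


Doubling: s = (3 x1^2 + a) / (2 y1)
s = (3*1^2 + 29) / (2*33) mod 47 = 19
x3 = s^2 - 2 x1 mod 47 = 19^2 - 2*1 = 30
y3 = s (x1 - x3) - y1 mod 47 = 19 * (1 - 30) - 33 = 27

2P = (30, 27)


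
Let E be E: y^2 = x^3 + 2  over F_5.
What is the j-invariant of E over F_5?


Delta = -16(4 a^3 + 27 b^2) mod 5 = 2
-1728 * (4 a)^3 = -1728 * (4*0)^3 mod 5 = 0
j = 0 * 2^(-1) mod 5 = 0

j = 0 (mod 5)


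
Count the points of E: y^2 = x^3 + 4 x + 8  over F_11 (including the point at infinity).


For each x in F_11, count y with y^2 = x^3 + 4 x + 8 mod 11:
  x = 3: RHS = 3, y in [5, 6]  -> 2 point(s)
  x = 4: RHS = 0, y in [0]  -> 1 point(s)
  x = 7: RHS = 5, y in [4, 7]  -> 2 point(s)
  x = 9: RHS = 3, y in [5, 6]  -> 2 point(s)
  x = 10: RHS = 3, y in [5, 6]  -> 2 point(s)
Affine points: 9. Add the point at infinity: total = 10.

#E(F_11) = 10


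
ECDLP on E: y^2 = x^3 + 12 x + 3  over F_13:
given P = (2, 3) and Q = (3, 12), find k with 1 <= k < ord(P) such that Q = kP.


Enumerate multiples of P until we hit Q = (3, 12):
  1P = (2, 3)
  2P = (12, 9)
  3P = (3, 12)
Match found at i = 3.

k = 3


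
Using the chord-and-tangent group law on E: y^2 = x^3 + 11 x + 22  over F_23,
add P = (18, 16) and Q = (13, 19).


P != Q, so use the chord formula.
s = (y2 - y1) / (x2 - x1) = (3) / (18) mod 23 = 4
x3 = s^2 - x1 - x2 mod 23 = 4^2 - 18 - 13 = 8
y3 = s (x1 - x3) - y1 mod 23 = 4 * (18 - 8) - 16 = 1

P + Q = (8, 1)


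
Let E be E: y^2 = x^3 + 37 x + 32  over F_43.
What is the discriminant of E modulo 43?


4 a^3 + 27 b^2 = 4*37^3 + 27*32^2 = 202612 + 27648 = 230260
Delta = -16 * (230260) = -3684160
Delta mod 43 = 37

Delta = 37 (mod 43)


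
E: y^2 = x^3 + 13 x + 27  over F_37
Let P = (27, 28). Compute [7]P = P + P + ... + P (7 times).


k = 7 = 111_2 (binary, LSB first: 111)
Double-and-add from P = (27, 28):
  bit 0 = 1: acc = O + (27, 28) = (27, 28)
  bit 1 = 1: acc = (27, 28) + (29, 15) = (14, 17)
  bit 2 = 1: acc = (14, 17) + (0, 29) = (26, 25)

7P = (26, 25)


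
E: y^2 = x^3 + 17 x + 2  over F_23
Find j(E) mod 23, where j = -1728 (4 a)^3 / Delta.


Delta = -16(4 a^3 + 27 b^2) mod 23 = 21
-1728 * (4 a)^3 = -1728 * (4*17)^3 mod 23 = 3
j = 3 * 21^(-1) mod 23 = 10

j = 10 (mod 23)


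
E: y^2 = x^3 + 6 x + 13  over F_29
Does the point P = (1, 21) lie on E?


Check whether y^2 = x^3 + 6 x + 13 (mod 29) for (x, y) = (1, 21).
LHS: y^2 = 21^2 mod 29 = 6
RHS: x^3 + 6 x + 13 = 1^3 + 6*1 + 13 mod 29 = 20
LHS != RHS

No, not on the curve


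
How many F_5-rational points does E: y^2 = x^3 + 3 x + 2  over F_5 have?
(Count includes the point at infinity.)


For each x in F_5, count y with y^2 = x^3 + 3 x + 2 mod 5:
  x = 1: RHS = 1, y in [1, 4]  -> 2 point(s)
  x = 2: RHS = 1, y in [1, 4]  -> 2 point(s)
Affine points: 4. Add the point at infinity: total = 5.

#E(F_5) = 5


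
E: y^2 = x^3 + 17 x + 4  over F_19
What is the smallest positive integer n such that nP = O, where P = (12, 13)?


Compute successive multiples of P until we hit O:
  1P = (12, 13)
  2P = (15, 9)
  3P = (17, 0)
  4P = (15, 10)
  5P = (12, 6)
  6P = O

ord(P) = 6


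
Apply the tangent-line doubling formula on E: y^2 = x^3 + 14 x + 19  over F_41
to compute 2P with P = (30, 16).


Doubling: s = (3 x1^2 + a) / (2 y1)
s = (3*30^2 + 14) / (2*16) mod 41 = 31
x3 = s^2 - 2 x1 mod 41 = 31^2 - 2*30 = 40
y3 = s (x1 - x3) - y1 mod 41 = 31 * (30 - 40) - 16 = 2

2P = (40, 2)


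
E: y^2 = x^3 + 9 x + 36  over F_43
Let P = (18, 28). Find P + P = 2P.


Doubling: s = (3 x1^2 + a) / (2 y1)
s = (3*18^2 + 9) / (2*28) mod 43 = 6
x3 = s^2 - 2 x1 mod 43 = 6^2 - 2*18 = 0
y3 = s (x1 - x3) - y1 mod 43 = 6 * (18 - 0) - 28 = 37

2P = (0, 37)


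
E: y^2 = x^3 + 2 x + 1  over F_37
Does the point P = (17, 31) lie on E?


Check whether y^2 = x^3 + 2 x + 1 (mod 37) for (x, y) = (17, 31).
LHS: y^2 = 31^2 mod 37 = 36
RHS: x^3 + 2 x + 1 = 17^3 + 2*17 + 1 mod 37 = 27
LHS != RHS

No, not on the curve


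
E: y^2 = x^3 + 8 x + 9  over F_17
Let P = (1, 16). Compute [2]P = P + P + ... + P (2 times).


k = 2 = 10_2 (binary, LSB first: 01)
Double-and-add from P = (1, 16):
  bit 0 = 0: acc unchanged = O
  bit 1 = 1: acc = O + (7, 0) = (7, 0)

2P = (7, 0)


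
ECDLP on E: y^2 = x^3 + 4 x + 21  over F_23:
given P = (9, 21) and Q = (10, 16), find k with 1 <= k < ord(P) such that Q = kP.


Enumerate multiples of P until we hit Q = (10, 16):
  1P = (9, 21)
  2P = (13, 19)
  3P = (7, 1)
  4P = (15, 11)
  5P = (12, 7)
  6P = (11, 19)
  7P = (4, 20)
  8P = (22, 4)
  9P = (8, 6)
  10P = (1, 7)
  11P = (6, 13)
  12P = (10, 7)
  13P = (16, 8)
  14P = (16, 15)
  15P = (10, 16)
Match found at i = 15.

k = 15


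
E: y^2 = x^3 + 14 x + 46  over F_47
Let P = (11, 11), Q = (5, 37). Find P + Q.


P != Q, so use the chord formula.
s = (y2 - y1) / (x2 - x1) = (26) / (41) mod 47 = 27
x3 = s^2 - x1 - x2 mod 47 = 27^2 - 11 - 5 = 8
y3 = s (x1 - x3) - y1 mod 47 = 27 * (11 - 8) - 11 = 23

P + Q = (8, 23)


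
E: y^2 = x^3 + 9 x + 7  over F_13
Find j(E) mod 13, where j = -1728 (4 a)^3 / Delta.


Delta = -16(4 a^3 + 27 b^2) mod 13 = 10
-1728 * (4 a)^3 = -1728 * (4*9)^3 mod 13 = 12
j = 12 * 10^(-1) mod 13 = 9

j = 9 (mod 13)


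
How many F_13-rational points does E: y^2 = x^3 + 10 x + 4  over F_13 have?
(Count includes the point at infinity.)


For each x in F_13, count y with y^2 = x^3 + 10 x + 4 mod 13:
  x = 0: RHS = 4, y in [2, 11]  -> 2 point(s)
  x = 3: RHS = 9, y in [3, 10]  -> 2 point(s)
  x = 4: RHS = 4, y in [2, 11]  -> 2 point(s)
  x = 5: RHS = 10, y in [6, 7]  -> 2 point(s)
  x = 7: RHS = 1, y in [1, 12]  -> 2 point(s)
  x = 9: RHS = 4, y in [2, 11]  -> 2 point(s)
  x = 10: RHS = 12, y in [5, 8]  -> 2 point(s)
Affine points: 14. Add the point at infinity: total = 15.

#E(F_13) = 15


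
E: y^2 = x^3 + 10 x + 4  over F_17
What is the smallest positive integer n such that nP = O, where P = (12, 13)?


Compute successive multiples of P until we hit O:
  1P = (12, 13)
  2P = (10, 4)
  3P = (11, 0)
  4P = (10, 13)
  5P = (12, 4)
  6P = O

ord(P) = 6


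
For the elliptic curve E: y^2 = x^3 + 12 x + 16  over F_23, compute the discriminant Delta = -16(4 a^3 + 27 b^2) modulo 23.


4 a^3 + 27 b^2 = 4*12^3 + 27*16^2 = 6912 + 6912 = 13824
Delta = -16 * (13824) = -221184
Delta mod 23 = 7

Delta = 7 (mod 23)


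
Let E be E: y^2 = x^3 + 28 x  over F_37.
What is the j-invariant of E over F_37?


Delta = -16(4 a^3 + 27 b^2) mod 37 = 36
-1728 * (4 a)^3 = -1728 * (4*28)^3 mod 37 = 11
j = 11 * 36^(-1) mod 37 = 26

j = 26 (mod 37)


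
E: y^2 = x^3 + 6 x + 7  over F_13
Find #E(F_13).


For each x in F_13, count y with y^2 = x^3 + 6 x + 7 mod 13:
  x = 1: RHS = 1, y in [1, 12]  -> 2 point(s)
  x = 2: RHS = 1, y in [1, 12]  -> 2 point(s)
  x = 3: RHS = 0, y in [0]  -> 1 point(s)
  x = 4: RHS = 4, y in [2, 11]  -> 2 point(s)
  x = 6: RHS = 12, y in [5, 8]  -> 2 point(s)
  x = 9: RHS = 10, y in [6, 7]  -> 2 point(s)
  x = 10: RHS = 1, y in [1, 12]  -> 2 point(s)
  x = 11: RHS = 0, y in [0]  -> 1 point(s)
  x = 12: RHS = 0, y in [0]  -> 1 point(s)
Affine points: 15. Add the point at infinity: total = 16.

#E(F_13) = 16


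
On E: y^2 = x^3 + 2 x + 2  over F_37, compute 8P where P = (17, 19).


k = 8 = 1000_2 (binary, LSB first: 0001)
Double-and-add from P = (17, 19):
  bit 0 = 0: acc unchanged = O
  bit 1 = 0: acc unchanged = O
  bit 2 = 0: acc unchanged = O
  bit 3 = 1: acc = O + (31, 12) = (31, 12)

8P = (31, 12)


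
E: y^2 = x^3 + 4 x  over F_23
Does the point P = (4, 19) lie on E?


Check whether y^2 = x^3 + 4 x + 0 (mod 23) for (x, y) = (4, 19).
LHS: y^2 = 19^2 mod 23 = 16
RHS: x^3 + 4 x + 0 = 4^3 + 4*4 + 0 mod 23 = 11
LHS != RHS

No, not on the curve


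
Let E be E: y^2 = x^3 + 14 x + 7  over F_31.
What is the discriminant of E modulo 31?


4 a^3 + 27 b^2 = 4*14^3 + 27*7^2 = 10976 + 1323 = 12299
Delta = -16 * (12299) = -196784
Delta mod 31 = 4

Delta = 4 (mod 31)


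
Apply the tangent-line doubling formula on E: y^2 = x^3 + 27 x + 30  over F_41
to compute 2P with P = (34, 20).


Doubling: s = (3 x1^2 + a) / (2 y1)
s = (3*34^2 + 27) / (2*20) mod 41 = 31
x3 = s^2 - 2 x1 mod 41 = 31^2 - 2*34 = 32
y3 = s (x1 - x3) - y1 mod 41 = 31 * (34 - 32) - 20 = 1

2P = (32, 1)


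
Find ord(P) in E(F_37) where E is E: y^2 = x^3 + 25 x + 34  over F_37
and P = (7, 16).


Compute successive multiples of P until we hit O:
  1P = (7, 16)
  2P = (12, 8)
  3P = (25, 35)
  4P = (6, 20)
  5P = (3, 5)
  6P = (23, 14)
  7P = (18, 27)
  8P = (13, 15)
  ... (continuing to 43P)
  43P = O

ord(P) = 43


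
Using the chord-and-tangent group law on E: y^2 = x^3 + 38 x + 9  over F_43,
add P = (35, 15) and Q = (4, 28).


P != Q, so use the chord formula.
s = (y2 - y1) / (x2 - x1) = (13) / (12) mod 43 = 19
x3 = s^2 - x1 - x2 mod 43 = 19^2 - 35 - 4 = 21
y3 = s (x1 - x3) - y1 mod 43 = 19 * (35 - 21) - 15 = 36

P + Q = (21, 36)


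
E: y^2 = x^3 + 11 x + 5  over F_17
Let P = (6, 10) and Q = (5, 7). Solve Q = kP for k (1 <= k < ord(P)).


Enumerate multiples of P until we hit Q = (5, 7):
  1P = (6, 10)
  2P = (5, 7)
Match found at i = 2.

k = 2


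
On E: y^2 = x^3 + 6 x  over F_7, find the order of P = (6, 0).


Compute successive multiples of P until we hit O:
  1P = (6, 0)
  2P = O

ord(P) = 2


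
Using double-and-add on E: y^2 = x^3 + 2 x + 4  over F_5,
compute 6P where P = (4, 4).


k = 6 = 110_2 (binary, LSB first: 011)
Double-and-add from P = (4, 4):
  bit 0 = 0: acc unchanged = O
  bit 1 = 1: acc = O + (2, 1) = (2, 1)
  bit 2 = 1: acc = (2, 1) + (0, 3) = (4, 1)

6P = (4, 1)


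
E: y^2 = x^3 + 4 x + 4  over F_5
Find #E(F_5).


For each x in F_5, count y with y^2 = x^3 + 4 x + 4 mod 5:
  x = 0: RHS = 4, y in [2, 3]  -> 2 point(s)
  x = 1: RHS = 4, y in [2, 3]  -> 2 point(s)
  x = 2: RHS = 0, y in [0]  -> 1 point(s)
  x = 4: RHS = 4, y in [2, 3]  -> 2 point(s)
Affine points: 7. Add the point at infinity: total = 8.

#E(F_5) = 8


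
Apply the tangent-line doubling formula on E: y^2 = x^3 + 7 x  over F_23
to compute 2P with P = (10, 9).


Doubling: s = (3 x1^2 + a) / (2 y1)
s = (3*10^2 + 7) / (2*9) mod 23 = 3
x3 = s^2 - 2 x1 mod 23 = 3^2 - 2*10 = 12
y3 = s (x1 - x3) - y1 mod 23 = 3 * (10 - 12) - 9 = 8

2P = (12, 8)


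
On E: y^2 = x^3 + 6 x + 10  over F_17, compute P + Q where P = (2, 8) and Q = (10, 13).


P != Q, so use the chord formula.
s = (y2 - y1) / (x2 - x1) = (5) / (8) mod 17 = 7
x3 = s^2 - x1 - x2 mod 17 = 7^2 - 2 - 10 = 3
y3 = s (x1 - x3) - y1 mod 17 = 7 * (2 - 3) - 8 = 2

P + Q = (3, 2)


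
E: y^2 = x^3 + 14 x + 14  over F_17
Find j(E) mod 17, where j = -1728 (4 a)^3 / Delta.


Delta = -16(4 a^3 + 27 b^2) mod 17 = 16
-1728 * (4 a)^3 = -1728 * (4*14)^3 mod 17 = 2
j = 2 * 16^(-1) mod 17 = 15

j = 15 (mod 17)


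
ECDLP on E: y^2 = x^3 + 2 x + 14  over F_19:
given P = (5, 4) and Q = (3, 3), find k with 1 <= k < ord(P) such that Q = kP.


Enumerate multiples of P until we hit Q = (3, 3):
  1P = (5, 4)
  2P = (1, 6)
  3P = (18, 12)
  4P = (2, 11)
  5P = (9, 18)
  6P = (3, 3)
Match found at i = 6.

k = 6


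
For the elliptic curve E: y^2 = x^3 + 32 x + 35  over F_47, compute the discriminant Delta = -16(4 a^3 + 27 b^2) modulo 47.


4 a^3 + 27 b^2 = 4*32^3 + 27*35^2 = 131072 + 33075 = 164147
Delta = -16 * (164147) = -2626352
Delta mod 47 = 8

Delta = 8 (mod 47)


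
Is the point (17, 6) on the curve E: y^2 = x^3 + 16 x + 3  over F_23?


Check whether y^2 = x^3 + 16 x + 3 (mod 23) for (x, y) = (17, 6).
LHS: y^2 = 6^2 mod 23 = 13
RHS: x^3 + 16 x + 3 = 17^3 + 16*17 + 3 mod 23 = 13
LHS = RHS

Yes, on the curve


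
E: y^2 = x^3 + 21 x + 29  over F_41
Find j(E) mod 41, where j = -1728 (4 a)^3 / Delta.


Delta = -16(4 a^3 + 27 b^2) mod 41 = 22
-1728 * (4 a)^3 = -1728 * (4*21)^3 mod 41 = 34
j = 34 * 22^(-1) mod 41 = 9

j = 9 (mod 41)


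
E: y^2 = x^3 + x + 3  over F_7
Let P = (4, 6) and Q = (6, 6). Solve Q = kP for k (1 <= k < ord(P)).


Enumerate multiples of P until we hit Q = (6, 6):
  1P = (4, 6)
  2P = (6, 1)
  3P = (5, 0)
  4P = (6, 6)
Match found at i = 4.

k = 4


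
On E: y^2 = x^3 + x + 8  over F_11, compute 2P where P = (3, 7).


Doubling: s = (3 x1^2 + a) / (2 y1)
s = (3*3^2 + 1) / (2*7) mod 11 = 2
x3 = s^2 - 2 x1 mod 11 = 2^2 - 2*3 = 9
y3 = s (x1 - x3) - y1 mod 11 = 2 * (3 - 9) - 7 = 3

2P = (9, 3)


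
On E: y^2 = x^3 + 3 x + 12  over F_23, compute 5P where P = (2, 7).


k = 5 = 101_2 (binary, LSB first: 101)
Double-and-add from P = (2, 7):
  bit 0 = 1: acc = O + (2, 7) = (2, 7)
  bit 1 = 0: acc unchanged = (2, 7)
  bit 2 = 1: acc = (2, 7) + (7, 13) = (9, 3)

5P = (9, 3)


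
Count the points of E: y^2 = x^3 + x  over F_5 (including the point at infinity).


For each x in F_5, count y with y^2 = x^3 + 1 x + 0 mod 5:
  x = 0: RHS = 0, y in [0]  -> 1 point(s)
  x = 2: RHS = 0, y in [0]  -> 1 point(s)
  x = 3: RHS = 0, y in [0]  -> 1 point(s)
Affine points: 3. Add the point at infinity: total = 4.

#E(F_5) = 4


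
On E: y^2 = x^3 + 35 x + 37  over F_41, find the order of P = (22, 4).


Compute successive multiples of P until we hit O:
  1P = (22, 4)
  2P = (29, 12)
  3P = (39, 0)
  4P = (29, 29)
  5P = (22, 37)
  6P = O

ord(P) = 6


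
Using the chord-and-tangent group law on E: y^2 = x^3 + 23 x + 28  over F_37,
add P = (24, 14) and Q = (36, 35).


P != Q, so use the chord formula.
s = (y2 - y1) / (x2 - x1) = (21) / (12) mod 37 = 11
x3 = s^2 - x1 - x2 mod 37 = 11^2 - 24 - 36 = 24
y3 = s (x1 - x3) - y1 mod 37 = 11 * (24 - 24) - 14 = 23

P + Q = (24, 23)


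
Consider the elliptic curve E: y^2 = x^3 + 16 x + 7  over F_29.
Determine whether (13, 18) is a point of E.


Check whether y^2 = x^3 + 16 x + 7 (mod 29) for (x, y) = (13, 18).
LHS: y^2 = 18^2 mod 29 = 5
RHS: x^3 + 16 x + 7 = 13^3 + 16*13 + 7 mod 29 = 5
LHS = RHS

Yes, on the curve


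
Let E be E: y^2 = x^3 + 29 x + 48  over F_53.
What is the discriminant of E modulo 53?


4 a^3 + 27 b^2 = 4*29^3 + 27*48^2 = 97556 + 62208 = 159764
Delta = -16 * (159764) = -2556224
Delta mod 53 = 19

Delta = 19 (mod 53)


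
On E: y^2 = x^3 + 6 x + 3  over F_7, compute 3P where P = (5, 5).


k = 3 = 11_2 (binary, LSB first: 11)
Double-and-add from P = (5, 5):
  bit 0 = 1: acc = O + (5, 5) = (5, 5)
  bit 1 = 1: acc = (5, 5) + (5, 2) = O

3P = O


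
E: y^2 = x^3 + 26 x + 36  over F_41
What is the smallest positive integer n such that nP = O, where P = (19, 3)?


Compute successive multiples of P until we hit O:
  1P = (19, 3)
  2P = (35, 19)
  3P = (29, 28)
  4P = (30, 31)
  5P = (10, 5)
  6P = (8, 31)
  7P = (32, 4)
  8P = (23, 3)
  ... (continuing to 37P)
  37P = O

ord(P) = 37


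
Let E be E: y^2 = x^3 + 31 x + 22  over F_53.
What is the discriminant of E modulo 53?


4 a^3 + 27 b^2 = 4*31^3 + 27*22^2 = 119164 + 13068 = 132232
Delta = -16 * (132232) = -2115712
Delta mod 53 = 48

Delta = 48 (mod 53)


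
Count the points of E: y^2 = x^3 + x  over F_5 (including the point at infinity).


For each x in F_5, count y with y^2 = x^3 + 1 x + 0 mod 5:
  x = 0: RHS = 0, y in [0]  -> 1 point(s)
  x = 2: RHS = 0, y in [0]  -> 1 point(s)
  x = 3: RHS = 0, y in [0]  -> 1 point(s)
Affine points: 3. Add the point at infinity: total = 4.

#E(F_5) = 4


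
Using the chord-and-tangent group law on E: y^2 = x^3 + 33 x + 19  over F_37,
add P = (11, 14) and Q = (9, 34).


P != Q, so use the chord formula.
s = (y2 - y1) / (x2 - x1) = (20) / (35) mod 37 = 27
x3 = s^2 - x1 - x2 mod 37 = 27^2 - 11 - 9 = 6
y3 = s (x1 - x3) - y1 mod 37 = 27 * (11 - 6) - 14 = 10

P + Q = (6, 10)


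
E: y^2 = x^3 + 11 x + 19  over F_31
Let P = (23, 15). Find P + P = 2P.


Doubling: s = (3 x1^2 + a) / (2 y1)
s = (3*23^2 + 11) / (2*15) mod 31 = 14
x3 = s^2 - 2 x1 mod 31 = 14^2 - 2*23 = 26
y3 = s (x1 - x3) - y1 mod 31 = 14 * (23 - 26) - 15 = 5

2P = (26, 5)


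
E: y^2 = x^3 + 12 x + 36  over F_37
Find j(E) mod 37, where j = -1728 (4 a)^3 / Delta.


Delta = -16(4 a^3 + 27 b^2) mod 37 = 13
-1728 * (4 a)^3 = -1728 * (4*12)^3 mod 37 = 26
j = 26 * 13^(-1) mod 37 = 2

j = 2 (mod 37)


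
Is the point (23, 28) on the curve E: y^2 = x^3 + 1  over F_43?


Check whether y^2 = x^3 + 0 x + 1 (mod 43) for (x, y) = (23, 28).
LHS: y^2 = 28^2 mod 43 = 10
RHS: x^3 + 0 x + 1 = 23^3 + 0*23 + 1 mod 43 = 42
LHS != RHS

No, not on the curve


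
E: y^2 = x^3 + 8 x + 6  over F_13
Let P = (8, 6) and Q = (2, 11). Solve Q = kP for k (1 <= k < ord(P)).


Enumerate multiples of P until we hit Q = (2, 11):
  1P = (8, 6)
  2P = (9, 12)
  3P = (6, 6)
  4P = (12, 7)
  5P = (2, 2)
  6P = (2, 11)
Match found at i = 6.

k = 6


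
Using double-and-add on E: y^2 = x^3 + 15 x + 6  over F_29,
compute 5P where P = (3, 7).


k = 5 = 101_2 (binary, LSB first: 101)
Double-and-add from P = (3, 7):
  bit 0 = 1: acc = O + (3, 7) = (3, 7)
  bit 1 = 0: acc unchanged = (3, 7)
  bit 2 = 1: acc = (3, 7) + (3, 7) = (3, 22)

5P = (3, 22)


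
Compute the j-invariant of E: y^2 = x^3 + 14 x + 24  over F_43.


Delta = -16(4 a^3 + 27 b^2) mod 43 = 5
-1728 * (4 a)^3 = -1728 * (4*14)^3 mod 43 = 11
j = 11 * 5^(-1) mod 43 = 28

j = 28 (mod 43)


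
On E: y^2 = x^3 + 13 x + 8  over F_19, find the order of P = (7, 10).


Compute successive multiples of P until we hit O:
  1P = (7, 10)
  2P = (12, 7)
  3P = (11, 0)
  4P = (12, 12)
  5P = (7, 9)
  6P = O

ord(P) = 6


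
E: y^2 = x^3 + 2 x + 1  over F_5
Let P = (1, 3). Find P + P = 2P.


Doubling: s = (3 x1^2 + a) / (2 y1)
s = (3*1^2 + 2) / (2*3) mod 5 = 0
x3 = s^2 - 2 x1 mod 5 = 0^2 - 2*1 = 3
y3 = s (x1 - x3) - y1 mod 5 = 0 * (1 - 3) - 3 = 2

2P = (3, 2)
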